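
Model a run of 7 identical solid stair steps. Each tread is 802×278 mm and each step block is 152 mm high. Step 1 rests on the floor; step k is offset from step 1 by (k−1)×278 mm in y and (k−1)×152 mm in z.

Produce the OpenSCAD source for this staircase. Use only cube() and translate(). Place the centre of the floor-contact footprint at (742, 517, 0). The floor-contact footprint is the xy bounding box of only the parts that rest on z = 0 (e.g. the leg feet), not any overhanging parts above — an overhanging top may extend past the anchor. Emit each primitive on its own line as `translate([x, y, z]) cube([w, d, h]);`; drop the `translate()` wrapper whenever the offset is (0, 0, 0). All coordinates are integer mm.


translate([341, 378, 0]) cube([802, 278, 152]);
translate([341, 656, 152]) cube([802, 278, 152]);
translate([341, 934, 304]) cube([802, 278, 152]);
translate([341, 1212, 456]) cube([802, 278, 152]);
translate([341, 1490, 608]) cube([802, 278, 152]);
translate([341, 1768, 760]) cube([802, 278, 152]);
translate([341, 2046, 912]) cube([802, 278, 152]);


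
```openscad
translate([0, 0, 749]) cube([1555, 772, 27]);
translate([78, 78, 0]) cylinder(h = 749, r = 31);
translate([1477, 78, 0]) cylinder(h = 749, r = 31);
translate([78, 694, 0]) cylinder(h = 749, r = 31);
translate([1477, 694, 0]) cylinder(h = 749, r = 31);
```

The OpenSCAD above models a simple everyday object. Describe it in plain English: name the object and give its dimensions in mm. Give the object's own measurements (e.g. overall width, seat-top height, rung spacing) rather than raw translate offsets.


A rectangular dining table. The top is 1555×772×27 mm with its upper surface at z = 776 mm. It stands on four round legs of 62 mm diameter, each leg's bounding box inset 47 mm from the nearest pair of top edges, running from the floor to the underside of the top.


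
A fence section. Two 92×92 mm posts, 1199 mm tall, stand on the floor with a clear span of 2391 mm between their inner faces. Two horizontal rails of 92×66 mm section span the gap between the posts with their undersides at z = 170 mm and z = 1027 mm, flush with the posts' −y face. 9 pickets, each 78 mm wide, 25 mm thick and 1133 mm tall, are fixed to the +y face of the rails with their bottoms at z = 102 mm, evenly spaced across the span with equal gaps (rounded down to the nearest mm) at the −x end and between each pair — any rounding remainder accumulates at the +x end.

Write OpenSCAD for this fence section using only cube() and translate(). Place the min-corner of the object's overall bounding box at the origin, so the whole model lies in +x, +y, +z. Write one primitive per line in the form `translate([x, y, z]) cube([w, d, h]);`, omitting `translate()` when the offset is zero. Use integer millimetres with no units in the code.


cube([92, 92, 1199]);
translate([2483, 0, 0]) cube([92, 92, 1199]);
translate([92, 0, 170]) cube([2391, 92, 66]);
translate([92, 0, 1027]) cube([2391, 92, 66]);
translate([260, 92, 102]) cube([78, 25, 1133]);
translate([506, 92, 102]) cube([78, 25, 1133]);
translate([752, 92, 102]) cube([78, 25, 1133]);
translate([998, 92, 102]) cube([78, 25, 1133]);
translate([1244, 92, 102]) cube([78, 25, 1133]);
translate([1490, 92, 102]) cube([78, 25, 1133]);
translate([1736, 92, 102]) cube([78, 25, 1133]);
translate([1982, 92, 102]) cube([78, 25, 1133]);
translate([2228, 92, 102]) cube([78, 25, 1133]);


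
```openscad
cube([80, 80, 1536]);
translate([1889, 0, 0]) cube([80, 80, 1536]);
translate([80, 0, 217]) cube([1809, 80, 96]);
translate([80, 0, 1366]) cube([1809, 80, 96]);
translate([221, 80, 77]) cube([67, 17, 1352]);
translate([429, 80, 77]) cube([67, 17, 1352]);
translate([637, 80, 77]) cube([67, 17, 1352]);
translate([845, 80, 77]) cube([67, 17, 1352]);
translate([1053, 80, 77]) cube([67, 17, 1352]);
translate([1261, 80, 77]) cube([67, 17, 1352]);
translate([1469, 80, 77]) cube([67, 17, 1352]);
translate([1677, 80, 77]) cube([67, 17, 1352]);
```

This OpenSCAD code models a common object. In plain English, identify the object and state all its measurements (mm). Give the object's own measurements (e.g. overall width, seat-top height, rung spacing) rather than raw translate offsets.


A fence section. Two 80×80 mm posts, 1536 mm tall, stand on the floor with a clear span of 1809 mm between their inner faces. Two horizontal rails of 80×96 mm section span the gap between the posts with their undersides at z = 217 mm and z = 1366 mm, flush with the posts' −y face. 8 pickets, each 67 mm wide, 17 mm thick and 1352 mm tall, are fixed to the +y face of the rails with their bottoms at z = 77 mm, spaced across the span with a 141 mm gap after the −x post and between neighbouring pickets, with 145 mm left before the +x post.


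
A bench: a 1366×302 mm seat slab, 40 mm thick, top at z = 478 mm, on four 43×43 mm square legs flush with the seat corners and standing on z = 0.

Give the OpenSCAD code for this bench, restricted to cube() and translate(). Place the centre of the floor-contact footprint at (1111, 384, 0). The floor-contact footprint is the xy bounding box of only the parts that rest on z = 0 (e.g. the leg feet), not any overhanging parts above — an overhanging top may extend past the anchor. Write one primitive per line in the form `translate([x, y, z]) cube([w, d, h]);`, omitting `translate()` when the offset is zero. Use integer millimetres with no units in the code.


// leg_h = 478 − 40 = 438
translate([428, 233, 438]) cube([1366, 302, 40]);
translate([428, 233, 0]) cube([43, 43, 438]);
translate([428, 492, 0]) cube([43, 43, 438]);
translate([1751, 233, 0]) cube([43, 43, 438]);
translate([1751, 492, 0]) cube([43, 43, 438]);


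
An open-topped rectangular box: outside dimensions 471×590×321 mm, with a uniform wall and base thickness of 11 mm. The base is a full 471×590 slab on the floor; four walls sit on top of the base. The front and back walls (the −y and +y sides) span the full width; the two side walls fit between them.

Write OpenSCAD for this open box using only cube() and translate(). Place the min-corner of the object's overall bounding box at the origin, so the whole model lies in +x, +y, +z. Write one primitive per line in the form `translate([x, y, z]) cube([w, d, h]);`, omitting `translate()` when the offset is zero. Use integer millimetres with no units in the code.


cube([471, 590, 11]);
translate([0, 0, 11]) cube([471, 11, 310]);
translate([0, 579, 11]) cube([471, 11, 310]);
translate([0, 11, 11]) cube([11, 568, 310]);
translate([460, 11, 11]) cube([11, 568, 310]);


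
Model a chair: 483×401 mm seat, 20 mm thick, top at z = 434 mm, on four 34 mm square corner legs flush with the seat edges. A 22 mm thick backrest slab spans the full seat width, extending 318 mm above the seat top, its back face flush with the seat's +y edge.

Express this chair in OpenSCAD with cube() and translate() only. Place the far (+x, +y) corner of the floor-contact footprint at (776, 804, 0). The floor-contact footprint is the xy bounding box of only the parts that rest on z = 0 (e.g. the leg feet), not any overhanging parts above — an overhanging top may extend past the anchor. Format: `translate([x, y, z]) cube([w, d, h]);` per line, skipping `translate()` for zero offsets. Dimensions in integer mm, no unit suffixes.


translate([293, 403, 414]) cube([483, 401, 20]);
translate([293, 403, 0]) cube([34, 34, 414]);
translate([742, 403, 0]) cube([34, 34, 414]);
translate([293, 770, 0]) cube([34, 34, 414]);
translate([742, 770, 0]) cube([34, 34, 414]);
translate([293, 782, 434]) cube([483, 22, 318]);


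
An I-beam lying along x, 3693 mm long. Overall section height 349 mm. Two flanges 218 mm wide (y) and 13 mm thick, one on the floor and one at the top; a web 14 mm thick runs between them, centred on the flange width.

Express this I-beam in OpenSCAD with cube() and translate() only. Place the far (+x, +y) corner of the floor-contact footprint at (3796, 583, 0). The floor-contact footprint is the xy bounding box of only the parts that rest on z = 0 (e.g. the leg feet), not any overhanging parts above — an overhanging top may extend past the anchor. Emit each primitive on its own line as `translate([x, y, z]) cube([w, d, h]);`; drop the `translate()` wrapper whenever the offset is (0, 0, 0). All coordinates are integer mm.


translate([103, 365, 0]) cube([3693, 218, 13]);
translate([103, 467, 13]) cube([3693, 14, 323]);
translate([103, 365, 336]) cube([3693, 218, 13]);


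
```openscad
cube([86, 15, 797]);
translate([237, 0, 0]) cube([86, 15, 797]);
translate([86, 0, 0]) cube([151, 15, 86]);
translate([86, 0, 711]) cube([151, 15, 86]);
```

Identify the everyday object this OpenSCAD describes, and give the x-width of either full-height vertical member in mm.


A picture frame. The border width is 86 mm.

Four thin pieces enclosing a rectangular opening — a picture frame. The two full-height stiles are 797 mm tall; the top rail sits at z = 711 and is 86 mm tall, so the border above the opening is 797 − 711 = 86 mm, matching the stile x-width.


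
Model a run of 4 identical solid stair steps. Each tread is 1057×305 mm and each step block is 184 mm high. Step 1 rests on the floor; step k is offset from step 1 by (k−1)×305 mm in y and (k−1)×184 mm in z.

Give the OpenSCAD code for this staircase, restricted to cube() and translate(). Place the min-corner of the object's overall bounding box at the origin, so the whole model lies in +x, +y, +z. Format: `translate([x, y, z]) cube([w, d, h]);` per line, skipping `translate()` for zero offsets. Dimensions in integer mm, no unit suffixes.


cube([1057, 305, 184]);
translate([0, 305, 184]) cube([1057, 305, 184]);
translate([0, 610, 368]) cube([1057, 305, 184]);
translate([0, 915, 552]) cube([1057, 305, 184]);


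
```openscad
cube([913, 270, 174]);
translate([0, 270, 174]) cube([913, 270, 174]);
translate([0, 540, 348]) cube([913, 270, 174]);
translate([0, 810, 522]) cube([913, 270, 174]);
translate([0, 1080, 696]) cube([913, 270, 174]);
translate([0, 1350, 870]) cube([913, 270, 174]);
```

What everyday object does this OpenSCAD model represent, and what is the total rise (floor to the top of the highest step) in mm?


A staircase. The total rise is 1044 mm.

6 identical blocks, each offset up and back from the previous — a staircase. Each step is 174 mm tall and there are 6 of them, so the total rise is 6 × 174 = 1044 mm.


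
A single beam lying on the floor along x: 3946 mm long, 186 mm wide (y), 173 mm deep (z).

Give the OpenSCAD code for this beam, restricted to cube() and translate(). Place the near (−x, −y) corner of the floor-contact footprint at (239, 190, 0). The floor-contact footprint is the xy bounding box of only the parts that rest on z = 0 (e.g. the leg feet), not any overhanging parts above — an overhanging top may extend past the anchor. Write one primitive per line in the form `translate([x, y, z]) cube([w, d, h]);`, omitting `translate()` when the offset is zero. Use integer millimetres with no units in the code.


translate([239, 190, 0]) cube([3946, 186, 173]);


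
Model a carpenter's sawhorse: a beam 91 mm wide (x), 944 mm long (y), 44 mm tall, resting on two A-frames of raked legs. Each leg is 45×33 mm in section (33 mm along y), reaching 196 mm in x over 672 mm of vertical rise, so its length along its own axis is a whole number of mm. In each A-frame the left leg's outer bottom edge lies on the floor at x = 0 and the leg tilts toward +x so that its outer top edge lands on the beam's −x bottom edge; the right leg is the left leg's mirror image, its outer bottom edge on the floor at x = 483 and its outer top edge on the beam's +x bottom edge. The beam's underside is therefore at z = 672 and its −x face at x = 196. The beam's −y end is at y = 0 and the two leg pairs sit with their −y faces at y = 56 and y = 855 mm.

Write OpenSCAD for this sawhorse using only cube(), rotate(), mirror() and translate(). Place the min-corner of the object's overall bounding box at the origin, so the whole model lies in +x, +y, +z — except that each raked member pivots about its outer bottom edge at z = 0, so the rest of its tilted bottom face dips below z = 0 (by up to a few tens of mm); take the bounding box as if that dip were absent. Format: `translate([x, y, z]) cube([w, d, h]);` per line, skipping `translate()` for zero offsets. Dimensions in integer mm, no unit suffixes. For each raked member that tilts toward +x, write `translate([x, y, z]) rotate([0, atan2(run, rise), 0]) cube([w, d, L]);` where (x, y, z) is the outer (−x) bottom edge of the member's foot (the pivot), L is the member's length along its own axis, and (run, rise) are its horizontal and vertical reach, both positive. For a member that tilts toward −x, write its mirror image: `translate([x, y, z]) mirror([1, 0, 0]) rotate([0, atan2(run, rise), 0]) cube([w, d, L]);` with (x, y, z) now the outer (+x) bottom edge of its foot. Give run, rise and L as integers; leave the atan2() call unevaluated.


translate([196, 0, 672]) cube([91, 944, 44]);
translate([0, 56, 0]) rotate([0, atan2(196, 672), 0]) cube([45, 33, 700]);
translate([483, 56, 0]) mirror([1, 0, 0]) rotate([0, atan2(196, 672), 0]) cube([45, 33, 700]);
translate([0, 855, 0]) rotate([0, atan2(196, 672), 0]) cube([45, 33, 700]);
translate([483, 855, 0]) mirror([1, 0, 0]) rotate([0, atan2(196, 672), 0]) cube([45, 33, 700]);


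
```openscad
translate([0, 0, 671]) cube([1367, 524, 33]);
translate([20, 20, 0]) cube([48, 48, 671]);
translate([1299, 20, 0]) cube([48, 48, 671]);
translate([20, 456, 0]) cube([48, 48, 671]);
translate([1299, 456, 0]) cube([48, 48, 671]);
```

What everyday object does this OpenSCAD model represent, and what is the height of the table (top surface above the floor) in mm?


A table. The table height is 704 mm.

A 1367×524×33 slab sits at z = 671 on four 48 mm square posts — a table. The top surface is at 671 + 33 = 704 mm.


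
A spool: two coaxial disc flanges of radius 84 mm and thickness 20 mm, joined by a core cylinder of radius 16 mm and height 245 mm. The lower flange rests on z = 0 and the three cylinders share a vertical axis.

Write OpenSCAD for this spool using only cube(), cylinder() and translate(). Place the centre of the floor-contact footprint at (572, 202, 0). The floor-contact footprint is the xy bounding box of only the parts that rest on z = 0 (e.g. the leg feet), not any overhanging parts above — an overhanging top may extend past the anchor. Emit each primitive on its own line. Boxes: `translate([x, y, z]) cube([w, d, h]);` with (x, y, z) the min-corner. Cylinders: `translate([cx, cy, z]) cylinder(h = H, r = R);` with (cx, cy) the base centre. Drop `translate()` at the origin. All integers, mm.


translate([572, 202, 0]) cylinder(h = 20, r = 84);
translate([572, 202, 20]) cylinder(h = 245, r = 16);
translate([572, 202, 265]) cylinder(h = 20, r = 84);


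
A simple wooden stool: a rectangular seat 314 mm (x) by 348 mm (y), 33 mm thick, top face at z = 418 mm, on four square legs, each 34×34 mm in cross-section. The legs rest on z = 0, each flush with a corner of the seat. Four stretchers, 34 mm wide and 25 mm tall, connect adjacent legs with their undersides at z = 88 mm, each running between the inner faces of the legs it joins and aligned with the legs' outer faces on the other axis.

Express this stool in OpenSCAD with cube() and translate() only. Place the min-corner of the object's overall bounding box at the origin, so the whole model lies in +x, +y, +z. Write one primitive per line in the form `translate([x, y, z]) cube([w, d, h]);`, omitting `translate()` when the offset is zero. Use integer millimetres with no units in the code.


translate([0, 0, 385]) cube([314, 348, 33]);
cube([34, 34, 385]);
translate([280, 0, 0]) cube([34, 34, 385]);
translate([0, 314, 0]) cube([34, 34, 385]);
translate([280, 314, 0]) cube([34, 34, 385]);
translate([34, 0, 88]) cube([246, 34, 25]);
translate([34, 314, 88]) cube([246, 34, 25]);
translate([0, 34, 88]) cube([34, 280, 25]);
translate([280, 34, 88]) cube([34, 280, 25]);


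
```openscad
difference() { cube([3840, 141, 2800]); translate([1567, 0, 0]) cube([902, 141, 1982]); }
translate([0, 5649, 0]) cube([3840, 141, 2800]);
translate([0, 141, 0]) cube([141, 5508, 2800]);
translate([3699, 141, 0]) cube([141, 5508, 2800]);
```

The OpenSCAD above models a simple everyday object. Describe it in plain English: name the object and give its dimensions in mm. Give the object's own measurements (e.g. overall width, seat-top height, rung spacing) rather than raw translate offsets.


A single room: four walls, each 2800 mm tall and 141 mm thick, enclosing an outside footprint 3840×5790 mm (x × y), no floor or roof. The front and back walls (−y and +y sides) run the full x-width; the side walls fit between their inner faces. A door opening 902 mm wide and 1982 mm tall is cut through the front wall from the floor up, its −x edge 1567 mm from the wall's −x end.


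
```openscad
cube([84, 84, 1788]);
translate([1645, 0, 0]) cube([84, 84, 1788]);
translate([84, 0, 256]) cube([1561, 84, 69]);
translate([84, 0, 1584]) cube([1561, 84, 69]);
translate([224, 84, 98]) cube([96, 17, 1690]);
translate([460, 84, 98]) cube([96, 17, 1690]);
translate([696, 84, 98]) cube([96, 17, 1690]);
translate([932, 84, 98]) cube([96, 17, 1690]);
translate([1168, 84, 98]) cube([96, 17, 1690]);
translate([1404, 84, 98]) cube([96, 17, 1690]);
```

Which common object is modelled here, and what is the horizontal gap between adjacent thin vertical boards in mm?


A fence section. The picket gap is 140 mm.

Two posts, two rails, 6 pickets — a fence section. Span 1561 mm holds 6 pickets of 96 mm with 7 equal gaps: ⌊(1561 − 6·96) / 7⌋ = 140 mm.


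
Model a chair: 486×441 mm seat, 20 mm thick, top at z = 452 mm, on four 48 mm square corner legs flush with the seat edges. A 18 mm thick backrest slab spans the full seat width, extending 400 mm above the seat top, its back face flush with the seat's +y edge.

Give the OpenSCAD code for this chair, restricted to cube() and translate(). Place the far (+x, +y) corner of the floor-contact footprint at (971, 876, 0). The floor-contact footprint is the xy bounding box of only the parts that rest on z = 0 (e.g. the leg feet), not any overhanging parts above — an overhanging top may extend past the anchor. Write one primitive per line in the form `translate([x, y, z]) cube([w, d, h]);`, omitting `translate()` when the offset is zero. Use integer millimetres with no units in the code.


translate([485, 435, 432]) cube([486, 441, 20]);
translate([485, 435, 0]) cube([48, 48, 432]);
translate([923, 435, 0]) cube([48, 48, 432]);
translate([485, 828, 0]) cube([48, 48, 432]);
translate([923, 828, 0]) cube([48, 48, 432]);
translate([485, 858, 452]) cube([486, 18, 400]);


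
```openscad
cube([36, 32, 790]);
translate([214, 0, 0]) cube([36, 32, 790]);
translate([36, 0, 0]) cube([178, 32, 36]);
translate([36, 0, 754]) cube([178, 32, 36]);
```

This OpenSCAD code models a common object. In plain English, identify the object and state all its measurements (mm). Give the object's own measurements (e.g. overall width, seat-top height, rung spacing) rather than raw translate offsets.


A rectangular picture frame lying in the x–z plane (depth along y). The opening is 178 mm wide (x) by 718 mm tall (z), surrounded by a border 36 mm wide on all four sides. The frame is 32 mm deep and is made of two full-height vertical stiles with two horizontal rails fitted between them.


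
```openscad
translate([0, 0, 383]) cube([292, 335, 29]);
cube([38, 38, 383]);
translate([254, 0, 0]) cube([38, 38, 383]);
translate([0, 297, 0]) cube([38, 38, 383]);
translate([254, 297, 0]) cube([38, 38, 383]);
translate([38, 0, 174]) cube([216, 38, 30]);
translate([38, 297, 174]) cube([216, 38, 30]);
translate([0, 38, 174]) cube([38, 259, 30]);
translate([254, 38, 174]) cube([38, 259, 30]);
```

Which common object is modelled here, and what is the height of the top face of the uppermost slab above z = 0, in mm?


A stool. The seat height is 412 mm.

A 292×335×29 slab at z = 383 on four corner posts — a stool. The seat top is 383 + 29 = 412 mm.


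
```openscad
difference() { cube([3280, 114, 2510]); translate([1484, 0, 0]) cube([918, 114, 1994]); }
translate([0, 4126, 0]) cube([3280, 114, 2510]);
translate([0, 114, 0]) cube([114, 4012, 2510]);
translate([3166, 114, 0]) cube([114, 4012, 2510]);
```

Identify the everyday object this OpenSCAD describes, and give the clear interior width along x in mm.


A single room. The interior width is 3052 mm.

Four walls enclosing a rectangle with a door in the front wall — a room. Outside width 3280 minus two 114 mm walls gives 3052 mm.


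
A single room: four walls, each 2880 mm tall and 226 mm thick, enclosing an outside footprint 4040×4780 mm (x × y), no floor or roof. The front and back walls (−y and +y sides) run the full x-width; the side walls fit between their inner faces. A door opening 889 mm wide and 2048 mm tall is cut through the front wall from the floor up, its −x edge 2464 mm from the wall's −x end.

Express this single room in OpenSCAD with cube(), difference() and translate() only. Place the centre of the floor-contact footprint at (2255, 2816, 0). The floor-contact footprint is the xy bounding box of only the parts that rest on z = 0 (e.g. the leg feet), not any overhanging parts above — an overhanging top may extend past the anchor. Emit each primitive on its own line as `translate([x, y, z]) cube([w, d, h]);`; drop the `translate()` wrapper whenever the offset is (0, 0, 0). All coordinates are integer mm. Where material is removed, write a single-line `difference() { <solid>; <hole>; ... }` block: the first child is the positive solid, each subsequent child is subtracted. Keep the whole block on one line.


difference() { translate([235, 426, 0]) cube([4040, 226, 2880]); translate([2699, 426, 0]) cube([889, 226, 2048]); }
translate([235, 4980, 0]) cube([4040, 226, 2880]);
translate([235, 652, 0]) cube([226, 4328, 2880]);
translate([4049, 652, 0]) cube([226, 4328, 2880]);


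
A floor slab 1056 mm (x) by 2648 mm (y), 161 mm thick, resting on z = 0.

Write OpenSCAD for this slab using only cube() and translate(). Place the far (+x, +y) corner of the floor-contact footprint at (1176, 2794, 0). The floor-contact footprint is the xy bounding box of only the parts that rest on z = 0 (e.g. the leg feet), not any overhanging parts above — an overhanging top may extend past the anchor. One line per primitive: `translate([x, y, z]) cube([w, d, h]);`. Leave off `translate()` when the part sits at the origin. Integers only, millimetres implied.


translate([120, 146, 0]) cube([1056, 2648, 161]);


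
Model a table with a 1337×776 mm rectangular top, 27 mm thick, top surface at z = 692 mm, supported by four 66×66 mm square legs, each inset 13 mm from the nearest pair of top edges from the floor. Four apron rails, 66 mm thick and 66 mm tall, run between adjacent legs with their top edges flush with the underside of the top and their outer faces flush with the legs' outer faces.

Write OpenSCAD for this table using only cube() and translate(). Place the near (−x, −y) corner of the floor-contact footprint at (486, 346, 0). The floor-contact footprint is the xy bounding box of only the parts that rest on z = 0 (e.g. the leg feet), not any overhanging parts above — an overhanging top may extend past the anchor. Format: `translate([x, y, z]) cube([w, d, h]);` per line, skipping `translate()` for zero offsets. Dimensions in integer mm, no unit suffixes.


// leg_h = 692 - 27 = 665
// apron z = 665 - 66 = 599
translate([473, 333, 665]) cube([1337, 776, 27]);
translate([486, 346, 0]) cube([66, 66, 665]);
translate([1731, 346, 0]) cube([66, 66, 665]);
translate([486, 1030, 0]) cube([66, 66, 665]);
translate([1731, 1030, 0]) cube([66, 66, 665]);
translate([552, 346, 599]) cube([1179, 66, 66]);
translate([552, 1030, 599]) cube([1179, 66, 66]);
translate([486, 412, 599]) cube([66, 618, 66]);
translate([1731, 412, 599]) cube([66, 618, 66]);


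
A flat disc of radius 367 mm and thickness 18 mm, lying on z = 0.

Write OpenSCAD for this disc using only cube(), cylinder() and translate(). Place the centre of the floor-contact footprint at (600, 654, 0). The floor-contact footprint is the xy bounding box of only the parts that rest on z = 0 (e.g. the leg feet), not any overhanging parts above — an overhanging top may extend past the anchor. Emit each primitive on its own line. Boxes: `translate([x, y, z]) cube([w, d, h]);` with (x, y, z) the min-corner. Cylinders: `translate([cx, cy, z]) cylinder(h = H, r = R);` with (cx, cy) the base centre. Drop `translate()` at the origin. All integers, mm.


translate([600, 654, 0]) cylinder(h = 18, r = 367);


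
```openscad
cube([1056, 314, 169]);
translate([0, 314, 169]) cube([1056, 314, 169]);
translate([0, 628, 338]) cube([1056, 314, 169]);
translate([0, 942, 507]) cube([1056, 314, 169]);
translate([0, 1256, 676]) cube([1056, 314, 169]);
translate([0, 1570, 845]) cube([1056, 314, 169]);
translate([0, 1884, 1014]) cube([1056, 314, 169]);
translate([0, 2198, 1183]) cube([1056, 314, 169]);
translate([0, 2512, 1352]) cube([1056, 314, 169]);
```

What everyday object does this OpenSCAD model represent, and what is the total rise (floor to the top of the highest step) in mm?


A staircase. The total rise is 1521 mm.

9 identical blocks, each offset up and back from the previous — a staircase. Each step is 169 mm tall and there are 9 of them, so the total rise is 9 × 169 = 1521 mm.


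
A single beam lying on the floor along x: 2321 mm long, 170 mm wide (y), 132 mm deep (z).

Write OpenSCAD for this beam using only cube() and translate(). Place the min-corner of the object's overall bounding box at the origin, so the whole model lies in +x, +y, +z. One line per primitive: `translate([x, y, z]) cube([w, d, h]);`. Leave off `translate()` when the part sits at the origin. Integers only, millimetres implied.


cube([2321, 170, 132]);


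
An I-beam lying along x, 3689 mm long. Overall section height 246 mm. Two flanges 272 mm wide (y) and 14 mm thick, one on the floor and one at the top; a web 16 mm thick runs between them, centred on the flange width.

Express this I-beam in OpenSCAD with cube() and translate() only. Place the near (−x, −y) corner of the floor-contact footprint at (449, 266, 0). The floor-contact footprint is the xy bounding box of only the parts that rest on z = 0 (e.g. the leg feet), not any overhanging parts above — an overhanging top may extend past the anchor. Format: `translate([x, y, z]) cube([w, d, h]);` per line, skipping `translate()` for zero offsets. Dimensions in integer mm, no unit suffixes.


translate([449, 266, 0]) cube([3689, 272, 14]);
translate([449, 394, 14]) cube([3689, 16, 218]);
translate([449, 266, 232]) cube([3689, 272, 14]);


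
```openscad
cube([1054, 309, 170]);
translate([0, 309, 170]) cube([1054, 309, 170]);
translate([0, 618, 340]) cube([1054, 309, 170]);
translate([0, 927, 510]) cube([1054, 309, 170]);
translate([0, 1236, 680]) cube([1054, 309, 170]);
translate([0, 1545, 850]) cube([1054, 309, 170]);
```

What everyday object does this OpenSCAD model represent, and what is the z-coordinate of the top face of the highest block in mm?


A staircase. The total rise is 1020 mm.

6 identical blocks, each offset up and back from the previous — a staircase. Each step is 170 mm tall and there are 6 of them, so the total rise is 6 × 170 = 1020 mm.


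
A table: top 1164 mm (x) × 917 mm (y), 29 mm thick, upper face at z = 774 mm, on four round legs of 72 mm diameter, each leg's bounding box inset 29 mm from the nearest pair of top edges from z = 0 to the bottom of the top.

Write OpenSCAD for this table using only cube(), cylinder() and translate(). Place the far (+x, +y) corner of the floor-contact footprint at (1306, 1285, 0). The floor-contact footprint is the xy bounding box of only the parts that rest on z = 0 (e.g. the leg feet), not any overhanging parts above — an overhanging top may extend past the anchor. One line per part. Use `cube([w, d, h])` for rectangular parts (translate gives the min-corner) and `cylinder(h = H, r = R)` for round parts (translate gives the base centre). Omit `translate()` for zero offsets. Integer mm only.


translate([171, 397, 745]) cube([1164, 917, 29]);
translate([236, 462, 0]) cylinder(h = 745, r = 36);
translate([1270, 462, 0]) cylinder(h = 745, r = 36);
translate([236, 1249, 0]) cylinder(h = 745, r = 36);
translate([1270, 1249, 0]) cylinder(h = 745, r = 36);


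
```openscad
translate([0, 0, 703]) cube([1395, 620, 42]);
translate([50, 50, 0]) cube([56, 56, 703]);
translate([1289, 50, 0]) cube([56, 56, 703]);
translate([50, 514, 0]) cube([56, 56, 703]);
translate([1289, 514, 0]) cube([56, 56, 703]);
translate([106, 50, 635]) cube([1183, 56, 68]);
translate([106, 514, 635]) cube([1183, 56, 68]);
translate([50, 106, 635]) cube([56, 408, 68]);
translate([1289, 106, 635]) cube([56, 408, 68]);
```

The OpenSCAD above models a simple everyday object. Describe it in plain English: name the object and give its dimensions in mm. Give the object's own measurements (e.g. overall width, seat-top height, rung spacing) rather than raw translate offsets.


A rectangular dining table. The top is 1395×620×42 mm with its upper surface at z = 745 mm. It stands on four 56×56 mm square legs, each inset 50 mm from the nearest pair of top edges, running from the floor to the underside of the top. Four apron rails, 56 mm thick and 68 mm tall, run between adjacent legs with their top edges flush with the underside of the top and their outer faces flush with the legs' outer faces.


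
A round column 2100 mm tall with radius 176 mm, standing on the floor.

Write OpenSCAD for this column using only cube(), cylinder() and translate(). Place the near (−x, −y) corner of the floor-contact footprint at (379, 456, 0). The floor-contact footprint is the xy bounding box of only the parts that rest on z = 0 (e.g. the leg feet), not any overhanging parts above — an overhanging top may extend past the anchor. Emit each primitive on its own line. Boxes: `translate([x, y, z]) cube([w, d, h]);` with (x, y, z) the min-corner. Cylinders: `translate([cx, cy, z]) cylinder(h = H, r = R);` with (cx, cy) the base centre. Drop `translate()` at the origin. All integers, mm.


translate([555, 632, 0]) cylinder(h = 2100, r = 176);


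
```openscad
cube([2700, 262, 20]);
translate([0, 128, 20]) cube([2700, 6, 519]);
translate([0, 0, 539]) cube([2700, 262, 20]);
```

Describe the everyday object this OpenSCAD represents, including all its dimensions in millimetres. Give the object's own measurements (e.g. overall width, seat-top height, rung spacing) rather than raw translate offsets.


An I-beam lying along x, 2700 mm long. Overall section height 559 mm. Two flanges 262 mm wide (y) and 20 mm thick, one on the floor and one at the top; a web 6 mm thick runs between them, centred on the flange width.


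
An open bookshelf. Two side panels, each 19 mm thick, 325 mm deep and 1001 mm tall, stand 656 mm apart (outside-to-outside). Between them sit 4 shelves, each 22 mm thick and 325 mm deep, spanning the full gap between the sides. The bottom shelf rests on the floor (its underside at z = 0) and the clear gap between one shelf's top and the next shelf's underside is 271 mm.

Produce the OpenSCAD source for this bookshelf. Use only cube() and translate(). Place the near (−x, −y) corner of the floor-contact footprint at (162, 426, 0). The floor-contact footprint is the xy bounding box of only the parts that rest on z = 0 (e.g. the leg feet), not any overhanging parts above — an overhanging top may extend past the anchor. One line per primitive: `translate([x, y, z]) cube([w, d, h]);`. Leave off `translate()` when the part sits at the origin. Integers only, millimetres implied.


translate([162, 426, 0]) cube([19, 325, 1001]);
translate([799, 426, 0]) cube([19, 325, 1001]);
translate([181, 426, 0]) cube([618, 325, 22]);
translate([181, 426, 293]) cube([618, 325, 22]);
translate([181, 426, 586]) cube([618, 325, 22]);
translate([181, 426, 879]) cube([618, 325, 22]);


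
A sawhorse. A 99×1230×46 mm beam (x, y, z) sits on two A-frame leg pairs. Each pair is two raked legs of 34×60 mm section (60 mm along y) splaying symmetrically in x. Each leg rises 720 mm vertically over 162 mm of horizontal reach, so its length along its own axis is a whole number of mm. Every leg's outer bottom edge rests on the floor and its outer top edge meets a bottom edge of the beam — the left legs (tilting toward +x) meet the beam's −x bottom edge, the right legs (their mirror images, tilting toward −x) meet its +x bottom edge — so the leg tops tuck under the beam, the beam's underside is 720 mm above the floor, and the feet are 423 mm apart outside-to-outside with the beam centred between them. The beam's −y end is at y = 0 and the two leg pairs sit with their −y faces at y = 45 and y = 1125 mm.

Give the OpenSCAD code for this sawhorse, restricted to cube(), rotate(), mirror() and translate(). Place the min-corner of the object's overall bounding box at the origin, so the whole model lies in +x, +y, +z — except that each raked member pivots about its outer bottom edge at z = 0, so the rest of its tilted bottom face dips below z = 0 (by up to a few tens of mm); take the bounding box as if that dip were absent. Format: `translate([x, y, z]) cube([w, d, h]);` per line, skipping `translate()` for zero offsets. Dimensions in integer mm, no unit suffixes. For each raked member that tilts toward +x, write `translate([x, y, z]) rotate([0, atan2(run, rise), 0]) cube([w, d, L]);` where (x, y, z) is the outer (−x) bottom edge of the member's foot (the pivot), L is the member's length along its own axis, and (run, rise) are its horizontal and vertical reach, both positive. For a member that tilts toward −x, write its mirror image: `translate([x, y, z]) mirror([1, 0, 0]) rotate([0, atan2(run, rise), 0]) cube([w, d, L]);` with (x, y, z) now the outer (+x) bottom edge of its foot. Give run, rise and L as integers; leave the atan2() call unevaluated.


translate([162, 0, 720]) cube([99, 1230, 46]);
translate([0, 45, 0]) rotate([0, atan2(162, 720), 0]) cube([34, 60, 738]);
translate([423, 45, 0]) mirror([1, 0, 0]) rotate([0, atan2(162, 720), 0]) cube([34, 60, 738]);
translate([0, 1125, 0]) rotate([0, atan2(162, 720), 0]) cube([34, 60, 738]);
translate([423, 1125, 0]) mirror([1, 0, 0]) rotate([0, atan2(162, 720), 0]) cube([34, 60, 738]);


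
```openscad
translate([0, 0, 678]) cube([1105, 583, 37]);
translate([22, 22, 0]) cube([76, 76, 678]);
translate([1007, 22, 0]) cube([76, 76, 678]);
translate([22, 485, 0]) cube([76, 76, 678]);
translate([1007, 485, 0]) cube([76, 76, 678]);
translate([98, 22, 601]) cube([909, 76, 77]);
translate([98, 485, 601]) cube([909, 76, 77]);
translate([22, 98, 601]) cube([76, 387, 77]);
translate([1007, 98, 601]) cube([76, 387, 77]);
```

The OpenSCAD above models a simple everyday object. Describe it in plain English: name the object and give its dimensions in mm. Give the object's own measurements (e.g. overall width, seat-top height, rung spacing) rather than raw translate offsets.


A rectangular dining table. The top is 1105×583×37 mm with its upper surface at z = 715 mm. It stands on four 76×76 mm square legs, each inset 22 mm from the nearest pair of top edges, running from the floor to the underside of the top. Four apron rails, 76 mm thick and 77 mm tall, run between adjacent legs with their top edges flush with the underside of the top and their outer faces flush with the legs' outer faces.


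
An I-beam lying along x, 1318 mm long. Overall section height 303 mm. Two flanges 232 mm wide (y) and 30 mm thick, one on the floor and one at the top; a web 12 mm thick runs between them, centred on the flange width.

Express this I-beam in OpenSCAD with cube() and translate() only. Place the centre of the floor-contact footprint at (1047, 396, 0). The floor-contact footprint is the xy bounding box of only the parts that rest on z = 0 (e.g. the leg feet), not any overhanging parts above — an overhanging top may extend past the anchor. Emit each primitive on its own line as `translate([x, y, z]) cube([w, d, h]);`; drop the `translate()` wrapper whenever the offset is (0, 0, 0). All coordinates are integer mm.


translate([388, 280, 0]) cube([1318, 232, 30]);
translate([388, 390, 30]) cube([1318, 12, 243]);
translate([388, 280, 273]) cube([1318, 232, 30]);


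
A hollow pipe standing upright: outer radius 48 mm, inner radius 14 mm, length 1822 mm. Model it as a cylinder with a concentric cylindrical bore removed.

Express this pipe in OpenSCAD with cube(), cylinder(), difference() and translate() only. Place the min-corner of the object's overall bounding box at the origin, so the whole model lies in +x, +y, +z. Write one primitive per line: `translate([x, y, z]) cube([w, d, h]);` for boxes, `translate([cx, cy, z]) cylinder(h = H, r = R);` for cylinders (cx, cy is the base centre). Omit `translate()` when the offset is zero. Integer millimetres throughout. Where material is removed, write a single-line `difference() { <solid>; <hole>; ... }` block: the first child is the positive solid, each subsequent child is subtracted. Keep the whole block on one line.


difference() { translate([48, 48, 0]) cylinder(h = 1822, r = 48); translate([48, 48, 0]) cylinder(h = 1822, r = 14); }


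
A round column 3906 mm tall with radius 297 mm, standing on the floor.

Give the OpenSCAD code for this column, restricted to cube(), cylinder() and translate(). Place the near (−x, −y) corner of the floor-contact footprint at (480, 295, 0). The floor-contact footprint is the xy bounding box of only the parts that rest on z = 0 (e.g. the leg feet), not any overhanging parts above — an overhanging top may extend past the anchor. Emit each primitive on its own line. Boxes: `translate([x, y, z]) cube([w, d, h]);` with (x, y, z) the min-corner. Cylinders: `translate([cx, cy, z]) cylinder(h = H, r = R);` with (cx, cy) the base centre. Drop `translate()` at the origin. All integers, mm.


translate([777, 592, 0]) cylinder(h = 3906, r = 297);


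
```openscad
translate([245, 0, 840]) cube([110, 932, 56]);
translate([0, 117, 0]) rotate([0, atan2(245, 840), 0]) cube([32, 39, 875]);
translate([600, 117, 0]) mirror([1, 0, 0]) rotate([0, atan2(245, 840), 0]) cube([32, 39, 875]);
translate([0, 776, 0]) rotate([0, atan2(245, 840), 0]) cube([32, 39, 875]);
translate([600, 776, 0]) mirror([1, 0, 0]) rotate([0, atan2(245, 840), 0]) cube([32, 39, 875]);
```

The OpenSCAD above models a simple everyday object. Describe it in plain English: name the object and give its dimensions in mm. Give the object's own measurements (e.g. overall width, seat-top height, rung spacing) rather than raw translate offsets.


A sawhorse. A 110×932×56 mm beam (x, y, z) sits on two A-frame leg pairs. Each pair is two raked legs of 32×39 mm section (39 mm along y) splaying symmetrically in x. Each leg rises 840 mm vertically over 245 mm of horizontal reach and is 875 mm long along its own axis. Every leg's outer bottom edge rests on the floor and its outer top edge meets a bottom edge of the beam — the left legs (tilting toward +x) meet the beam's −x bottom edge, the right legs (their mirror images, tilting toward −x) meet its +x bottom edge — so the leg tops tuck under the beam, the beam's underside is 840 mm above the floor, and the feet are 600 mm apart outside-to-outside with the beam centred between them. The two leg pairs are set in 117 mm from either end of the beam.


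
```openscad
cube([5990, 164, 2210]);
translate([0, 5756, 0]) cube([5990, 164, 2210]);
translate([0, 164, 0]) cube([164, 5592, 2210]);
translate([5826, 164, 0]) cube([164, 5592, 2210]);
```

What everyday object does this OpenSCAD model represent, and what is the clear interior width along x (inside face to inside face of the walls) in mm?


A house (or room) frame. The interior width is 5662 mm.

Four 2210 mm walls enclosing a rectangle with no floor or roof — a room or house frame. Outside width is 5990 mm and wall thickness is 164 mm, so the interior width is 5990 − 2 × 164 = 5662 mm.
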